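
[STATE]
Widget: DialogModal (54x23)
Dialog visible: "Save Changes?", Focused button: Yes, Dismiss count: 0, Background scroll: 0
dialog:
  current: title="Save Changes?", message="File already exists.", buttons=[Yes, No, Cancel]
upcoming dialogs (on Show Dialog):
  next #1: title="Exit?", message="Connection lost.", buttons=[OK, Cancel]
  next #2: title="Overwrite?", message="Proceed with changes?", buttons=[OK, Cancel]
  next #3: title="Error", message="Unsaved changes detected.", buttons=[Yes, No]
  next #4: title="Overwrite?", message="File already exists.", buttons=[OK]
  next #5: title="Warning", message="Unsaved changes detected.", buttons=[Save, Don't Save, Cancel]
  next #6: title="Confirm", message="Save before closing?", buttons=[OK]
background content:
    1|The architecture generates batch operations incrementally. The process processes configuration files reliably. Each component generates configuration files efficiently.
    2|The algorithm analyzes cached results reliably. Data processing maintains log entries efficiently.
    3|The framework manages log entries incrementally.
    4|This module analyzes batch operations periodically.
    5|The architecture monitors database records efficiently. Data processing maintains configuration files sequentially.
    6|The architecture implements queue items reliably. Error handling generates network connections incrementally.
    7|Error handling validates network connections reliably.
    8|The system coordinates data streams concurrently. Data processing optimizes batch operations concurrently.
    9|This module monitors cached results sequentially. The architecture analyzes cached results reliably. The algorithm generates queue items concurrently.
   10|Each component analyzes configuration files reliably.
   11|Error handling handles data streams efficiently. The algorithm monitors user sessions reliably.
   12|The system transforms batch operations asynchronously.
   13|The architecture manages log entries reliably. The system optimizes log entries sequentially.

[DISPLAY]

The architecture generates batch operations incrementa
The algorithm analyzes cached results reliably. Data p
The framework manages log entries incrementally.      
This module analyzes batch operations periodically.   
The architecture monitors database records efficiently
The architecture implements queue items reliably. Erro
Error handling validates network connections reliably.
The system coordinates data streams concurrently. Data
This module monitors cached results sequentially. The 
Each component ┌──────────────────────┐iles reliably. 
Error handling │    Save Changes?     │iciently. The a
The system tran│ File already exists. │asynchronously.
The architectur│ [Yes]  No   Cancel   │liably. The sys
               └──────────────────────┘               
                                                      
                                                      
                                                      
                                                      
                                                      
                                                      
                                                      
                                                      
                                                      


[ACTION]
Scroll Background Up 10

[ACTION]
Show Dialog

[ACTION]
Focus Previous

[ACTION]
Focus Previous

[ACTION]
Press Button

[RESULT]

The architecture generates batch operations incrementa
The algorithm analyzes cached results reliably. Data p
The framework manages log entries incrementally.      
This module analyzes batch operations periodically.   
The architecture monitors database records efficiently
The architecture implements queue items reliably. Erro
Error handling validates network connections reliably.
The system coordinates data streams concurrently. Data
This module monitors cached results sequentially. The 
Each component analyzes configuration files reliably. 
Error handling handles data streams efficiently. The a
The system transforms batch operations asynchronously.
The architecture manages log entries reliably. The sys
                                                      
                                                      
                                                      
                                                      
                                                      
                                                      
                                                      
                                                      
                                                      
                                                      


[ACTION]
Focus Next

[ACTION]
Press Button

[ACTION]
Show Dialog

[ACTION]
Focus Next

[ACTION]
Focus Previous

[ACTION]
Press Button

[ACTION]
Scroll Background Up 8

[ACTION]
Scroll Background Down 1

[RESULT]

The algorithm analyzes cached results reliably. Data p
The framework manages log entries incrementally.      
This module analyzes batch operations periodically.   
The architecture monitors database records efficiently
The architecture implements queue items reliably. Erro
Error handling validates network connections reliably.
The system coordinates data streams concurrently. Data
This module monitors cached results sequentially. The 
Each component analyzes configuration files reliably. 
Error handling handles data streams efficiently. The a
The system transforms batch operations asynchronously.
The architecture manages log entries reliably. The sys
                                                      
                                                      
                                                      
                                                      
                                                      
                                                      
                                                      
                                                      
                                                      
                                                      
                                                      


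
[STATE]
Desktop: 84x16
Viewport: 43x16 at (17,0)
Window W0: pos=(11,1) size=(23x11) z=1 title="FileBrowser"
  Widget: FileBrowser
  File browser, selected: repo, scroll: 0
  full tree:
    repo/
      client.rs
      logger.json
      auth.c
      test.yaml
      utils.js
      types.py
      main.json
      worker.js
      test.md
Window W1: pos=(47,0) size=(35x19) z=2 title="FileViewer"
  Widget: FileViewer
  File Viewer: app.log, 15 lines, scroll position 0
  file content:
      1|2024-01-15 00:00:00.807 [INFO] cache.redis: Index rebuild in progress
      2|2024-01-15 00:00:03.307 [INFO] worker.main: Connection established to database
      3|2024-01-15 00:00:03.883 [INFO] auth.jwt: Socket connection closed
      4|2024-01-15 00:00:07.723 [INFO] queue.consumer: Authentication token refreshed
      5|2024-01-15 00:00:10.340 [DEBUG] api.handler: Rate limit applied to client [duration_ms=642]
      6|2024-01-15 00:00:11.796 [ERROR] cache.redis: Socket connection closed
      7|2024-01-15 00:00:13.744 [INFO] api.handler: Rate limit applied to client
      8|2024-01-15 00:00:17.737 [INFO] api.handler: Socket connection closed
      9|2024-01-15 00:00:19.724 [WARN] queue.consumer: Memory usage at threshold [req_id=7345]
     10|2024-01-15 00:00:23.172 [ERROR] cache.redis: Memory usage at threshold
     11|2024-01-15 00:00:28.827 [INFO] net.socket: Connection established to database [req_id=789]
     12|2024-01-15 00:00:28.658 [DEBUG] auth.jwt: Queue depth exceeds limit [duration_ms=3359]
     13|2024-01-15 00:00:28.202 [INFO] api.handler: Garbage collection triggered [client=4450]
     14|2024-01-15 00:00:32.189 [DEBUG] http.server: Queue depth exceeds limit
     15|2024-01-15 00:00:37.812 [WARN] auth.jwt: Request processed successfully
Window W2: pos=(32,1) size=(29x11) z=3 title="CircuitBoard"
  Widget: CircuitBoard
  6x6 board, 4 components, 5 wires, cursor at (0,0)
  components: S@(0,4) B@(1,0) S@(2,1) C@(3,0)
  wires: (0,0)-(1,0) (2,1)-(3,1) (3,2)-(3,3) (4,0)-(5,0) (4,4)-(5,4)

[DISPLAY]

                              ┏━━━━━━━━━━━━
━━━━━━━━━━━━━━━┏━━━━━━━━━━━━━━━━━━━━━━━━━━━
Browser        ┃ CircuitBoard              
───────────────┠───────────────────────────
 repo/         ┃   0 1 2 3 4 5             
lient.rs       ┃0  [.]              S      
ogger.json     ┃    │                      
uth.c          ┃1   B                      
est.yaml       ┃                           
tils.js        ┃2       S                  
ypes.py        ┃        │                  
━━━━━━━━━━━━━━━┗━━━━━━━━━━━━━━━━━━━━━━━━━━━
                              ┃2024-01-15 0
                              ┃2024-01-15 0
                              ┃2024-01-15 0
                              ┃2024-01-15 0


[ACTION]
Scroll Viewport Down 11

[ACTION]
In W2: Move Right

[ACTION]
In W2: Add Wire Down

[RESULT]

                              ┏━━━━━━━━━━━━
━━━━━━━━━━━━━━━┏━━━━━━━━━━━━━━━━━━━━━━━━━━━
Browser        ┃ CircuitBoard              
───────────────┠───────────────────────────
 repo/         ┃   0 1 2 3 4 5             
lient.rs       ┃0   ·  [.]          S      
ogger.json     ┃    │   │                  
uth.c          ┃1   B   ·                  
est.yaml       ┃                           
tils.js        ┃2       S                  
ypes.py        ┃        │                  
━━━━━━━━━━━━━━━┗━━━━━━━━━━━━━━━━━━━━━━━━━━━
                              ┃2024-01-15 0
                              ┃2024-01-15 0
                              ┃2024-01-15 0
                              ┃2024-01-15 0


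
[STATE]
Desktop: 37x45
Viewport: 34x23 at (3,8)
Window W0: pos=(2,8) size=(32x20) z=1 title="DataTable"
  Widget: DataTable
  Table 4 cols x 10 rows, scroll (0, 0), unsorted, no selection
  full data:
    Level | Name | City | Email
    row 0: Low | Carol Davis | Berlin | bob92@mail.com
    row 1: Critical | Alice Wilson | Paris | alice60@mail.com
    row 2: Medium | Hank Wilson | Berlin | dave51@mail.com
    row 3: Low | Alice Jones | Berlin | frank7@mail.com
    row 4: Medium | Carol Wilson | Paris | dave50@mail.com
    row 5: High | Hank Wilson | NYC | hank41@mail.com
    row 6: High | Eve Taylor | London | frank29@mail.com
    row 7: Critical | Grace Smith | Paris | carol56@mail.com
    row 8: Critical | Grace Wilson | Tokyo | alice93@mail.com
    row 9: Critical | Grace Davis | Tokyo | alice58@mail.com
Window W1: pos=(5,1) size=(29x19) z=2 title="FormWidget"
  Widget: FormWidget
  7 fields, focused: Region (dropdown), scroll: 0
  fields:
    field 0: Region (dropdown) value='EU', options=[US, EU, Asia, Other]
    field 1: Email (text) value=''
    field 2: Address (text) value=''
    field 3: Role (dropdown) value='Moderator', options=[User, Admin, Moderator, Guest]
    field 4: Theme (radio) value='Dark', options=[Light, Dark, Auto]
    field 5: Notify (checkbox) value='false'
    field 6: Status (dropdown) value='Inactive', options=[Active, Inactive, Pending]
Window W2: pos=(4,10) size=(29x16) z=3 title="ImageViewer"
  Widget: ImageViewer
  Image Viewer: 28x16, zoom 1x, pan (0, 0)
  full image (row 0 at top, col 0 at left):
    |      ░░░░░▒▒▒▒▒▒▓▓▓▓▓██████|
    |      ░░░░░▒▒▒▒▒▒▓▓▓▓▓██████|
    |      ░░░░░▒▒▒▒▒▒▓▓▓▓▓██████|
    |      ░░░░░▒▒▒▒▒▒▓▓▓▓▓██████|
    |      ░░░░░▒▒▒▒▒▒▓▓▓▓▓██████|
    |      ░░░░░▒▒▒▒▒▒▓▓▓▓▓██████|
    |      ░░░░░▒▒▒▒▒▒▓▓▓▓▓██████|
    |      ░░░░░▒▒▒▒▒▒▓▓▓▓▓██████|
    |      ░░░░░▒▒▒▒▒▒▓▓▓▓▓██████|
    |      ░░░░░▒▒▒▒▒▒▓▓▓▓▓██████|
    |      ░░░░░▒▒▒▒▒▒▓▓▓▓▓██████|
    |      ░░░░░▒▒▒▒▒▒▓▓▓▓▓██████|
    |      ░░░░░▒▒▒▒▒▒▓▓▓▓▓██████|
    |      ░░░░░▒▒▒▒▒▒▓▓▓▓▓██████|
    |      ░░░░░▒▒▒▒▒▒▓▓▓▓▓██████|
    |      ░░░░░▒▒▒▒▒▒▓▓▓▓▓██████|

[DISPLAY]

━━┃  Theme:      ( ) Light  (●┃   
 D┃  Notify:     [ ]          ┃   
─┏━━━━━━━━━━━━━━━━━━━━━━━━━━━┓┃   
L┃ ImageViewer               ┃┃   
─┠───────────────────────────┨┃   
L┃      ░░░░░▒▒▒▒▒▒▓▓▓▓▓█████┃┃   
C┃      ░░░░░▒▒▒▒▒▒▓▓▓▓▓█████┃┃   
M┃      ░░░░░▒▒▒▒▒▒▓▓▓▓▓█████┃┃   
L┃      ░░░░░▒▒▒▒▒▒▓▓▓▓▓█████┃┃   
M┃      ░░░░░▒▒▒▒▒▒▓▓▓▓▓█████┃┃   
H┃      ░░░░░▒▒▒▒▒▒▓▓▓▓▓█████┃┃   
H┃      ░░░░░▒▒▒▒▒▒▓▓▓▓▓█████┃┛   
C┃      ░░░░░▒▒▒▒▒▒▓▓▓▓▓█████┃┃   
C┃      ░░░░░▒▒▒▒▒▒▓▓▓▓▓█████┃┃   
C┃      ░░░░░▒▒▒▒▒▒▓▓▓▓▓█████┃┃   
 ┃      ░░░░░▒▒▒▒▒▒▓▓▓▓▓█████┃┃   
 ┃      ░░░░░▒▒▒▒▒▒▓▓▓▓▓█████┃┃   
 ┗━━━━━━━━━━━━━━━━━━━━━━━━━━━┛┃   
                              ┃   
━━━━━━━━━━━━━━━━━━━━━━━━━━━━━━┛   
                                  
                                  
                                  


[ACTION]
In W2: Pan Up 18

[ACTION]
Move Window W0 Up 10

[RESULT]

Lo┃  Theme:      ( ) Light  (●┃   
Me┃  Notify:     [ ]          ┃   
H┏━━━━━━━━━━━━━━━━━━━━━━━━━━━┓┃   
H┃ ImageViewer               ┃┃   
C┠───────────────────────────┨┃   
C┃      ░░░░░▒▒▒▒▒▒▓▓▓▓▓█████┃┃   
C┃      ░░░░░▒▒▒▒▒▒▓▓▓▓▓█████┃┃   
 ┃      ░░░░░▒▒▒▒▒▒▓▓▓▓▓█████┃┃   
 ┃      ░░░░░▒▒▒▒▒▒▓▓▓▓▓█████┃┃   
 ┃      ░░░░░▒▒▒▒▒▒▓▓▓▓▓█████┃┃   
 ┃      ░░░░░▒▒▒▒▒▒▓▓▓▓▓█████┃┃   
━┃      ░░░░░▒▒▒▒▒▒▓▓▓▓▓█████┃┛   
 ┃      ░░░░░▒▒▒▒▒▒▓▓▓▓▓█████┃    
 ┃      ░░░░░▒▒▒▒▒▒▓▓▓▓▓█████┃    
 ┃      ░░░░░▒▒▒▒▒▒▓▓▓▓▓█████┃    
 ┃      ░░░░░▒▒▒▒▒▒▓▓▓▓▓█████┃    
 ┃      ░░░░░▒▒▒▒▒▒▓▓▓▓▓█████┃    
 ┗━━━━━━━━━━━━━━━━━━━━━━━━━━━┛    
                                  
                                  
                                  
                                  
                                  


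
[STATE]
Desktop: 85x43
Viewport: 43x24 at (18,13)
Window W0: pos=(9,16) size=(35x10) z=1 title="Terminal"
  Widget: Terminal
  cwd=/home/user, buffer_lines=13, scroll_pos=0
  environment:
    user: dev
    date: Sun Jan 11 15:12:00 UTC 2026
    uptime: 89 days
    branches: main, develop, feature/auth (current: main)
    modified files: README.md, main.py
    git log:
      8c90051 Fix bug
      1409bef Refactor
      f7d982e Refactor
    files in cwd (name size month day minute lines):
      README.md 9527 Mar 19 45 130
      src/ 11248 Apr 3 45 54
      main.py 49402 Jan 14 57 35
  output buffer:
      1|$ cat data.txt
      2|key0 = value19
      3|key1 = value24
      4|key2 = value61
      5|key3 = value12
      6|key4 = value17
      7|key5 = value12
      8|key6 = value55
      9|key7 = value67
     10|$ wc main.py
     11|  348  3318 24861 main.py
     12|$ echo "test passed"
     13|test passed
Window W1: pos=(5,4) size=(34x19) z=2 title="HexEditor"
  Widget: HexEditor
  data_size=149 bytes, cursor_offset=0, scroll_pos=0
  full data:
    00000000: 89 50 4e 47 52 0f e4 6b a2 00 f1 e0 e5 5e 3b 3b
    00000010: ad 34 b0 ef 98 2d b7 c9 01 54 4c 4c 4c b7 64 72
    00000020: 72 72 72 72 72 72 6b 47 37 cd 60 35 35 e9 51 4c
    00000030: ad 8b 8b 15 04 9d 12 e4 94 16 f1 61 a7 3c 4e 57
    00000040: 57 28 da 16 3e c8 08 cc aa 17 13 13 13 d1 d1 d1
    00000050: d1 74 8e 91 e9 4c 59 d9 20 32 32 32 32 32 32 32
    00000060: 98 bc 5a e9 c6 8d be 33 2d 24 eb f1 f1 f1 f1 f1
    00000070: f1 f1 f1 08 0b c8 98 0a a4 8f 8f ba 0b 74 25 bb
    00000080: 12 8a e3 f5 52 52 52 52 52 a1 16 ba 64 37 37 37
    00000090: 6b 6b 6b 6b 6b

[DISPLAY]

 bc 5a e9 c6 8d be 3┃                      
 f1 f1 08 0b c8 98 0┃                      
 8a e3 f5 52 52 52 5┃                      
 6b 6b 6b 6b        ┃━━━━┓                 
                    ┃    ┃                 
                    ┃────┨                 
                    ┃    ┃                 
                    ┃    ┃                 
                    ┃    ┃                 
━━━━━━━━━━━━━━━━━━━━┛    ┃                 
alue12                   ┃                 
alue17                   ┃                 
━━━━━━━━━━━━━━━━━━━━━━━━━┛                 
                                           
                                           
                                           
                                           
                                           
                                           
                                           
                                           
                                           
                                           
                                           


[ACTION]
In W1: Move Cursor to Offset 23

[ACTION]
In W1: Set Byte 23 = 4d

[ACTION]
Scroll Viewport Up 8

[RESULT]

                    ┃                      
────────────────────┨                      
 50 4e 47 52 0f e4 6┃                      
 34 b0 ef 98 2d b7 4┃                      
 72 72 72 72 72 6b 4┃                      
 8b 8b 15 04 9d 12 e┃                      
 28 da 16 3e c8 08 c┃                      
 74 8e 91 e9 4c 59 d┃                      
 bc 5a e9 c6 8d be 3┃                      
 f1 f1 08 0b c8 98 0┃                      
 8a e3 f5 52 52 52 5┃                      
 6b 6b 6b 6b        ┃━━━━┓                 
                    ┃    ┃                 
                    ┃────┨                 
                    ┃    ┃                 
                    ┃    ┃                 
                    ┃    ┃                 
━━━━━━━━━━━━━━━━━━━━┛    ┃                 
alue12                   ┃                 
alue17                   ┃                 
━━━━━━━━━━━━━━━━━━━━━━━━━┛                 
                                           
                                           
                                           


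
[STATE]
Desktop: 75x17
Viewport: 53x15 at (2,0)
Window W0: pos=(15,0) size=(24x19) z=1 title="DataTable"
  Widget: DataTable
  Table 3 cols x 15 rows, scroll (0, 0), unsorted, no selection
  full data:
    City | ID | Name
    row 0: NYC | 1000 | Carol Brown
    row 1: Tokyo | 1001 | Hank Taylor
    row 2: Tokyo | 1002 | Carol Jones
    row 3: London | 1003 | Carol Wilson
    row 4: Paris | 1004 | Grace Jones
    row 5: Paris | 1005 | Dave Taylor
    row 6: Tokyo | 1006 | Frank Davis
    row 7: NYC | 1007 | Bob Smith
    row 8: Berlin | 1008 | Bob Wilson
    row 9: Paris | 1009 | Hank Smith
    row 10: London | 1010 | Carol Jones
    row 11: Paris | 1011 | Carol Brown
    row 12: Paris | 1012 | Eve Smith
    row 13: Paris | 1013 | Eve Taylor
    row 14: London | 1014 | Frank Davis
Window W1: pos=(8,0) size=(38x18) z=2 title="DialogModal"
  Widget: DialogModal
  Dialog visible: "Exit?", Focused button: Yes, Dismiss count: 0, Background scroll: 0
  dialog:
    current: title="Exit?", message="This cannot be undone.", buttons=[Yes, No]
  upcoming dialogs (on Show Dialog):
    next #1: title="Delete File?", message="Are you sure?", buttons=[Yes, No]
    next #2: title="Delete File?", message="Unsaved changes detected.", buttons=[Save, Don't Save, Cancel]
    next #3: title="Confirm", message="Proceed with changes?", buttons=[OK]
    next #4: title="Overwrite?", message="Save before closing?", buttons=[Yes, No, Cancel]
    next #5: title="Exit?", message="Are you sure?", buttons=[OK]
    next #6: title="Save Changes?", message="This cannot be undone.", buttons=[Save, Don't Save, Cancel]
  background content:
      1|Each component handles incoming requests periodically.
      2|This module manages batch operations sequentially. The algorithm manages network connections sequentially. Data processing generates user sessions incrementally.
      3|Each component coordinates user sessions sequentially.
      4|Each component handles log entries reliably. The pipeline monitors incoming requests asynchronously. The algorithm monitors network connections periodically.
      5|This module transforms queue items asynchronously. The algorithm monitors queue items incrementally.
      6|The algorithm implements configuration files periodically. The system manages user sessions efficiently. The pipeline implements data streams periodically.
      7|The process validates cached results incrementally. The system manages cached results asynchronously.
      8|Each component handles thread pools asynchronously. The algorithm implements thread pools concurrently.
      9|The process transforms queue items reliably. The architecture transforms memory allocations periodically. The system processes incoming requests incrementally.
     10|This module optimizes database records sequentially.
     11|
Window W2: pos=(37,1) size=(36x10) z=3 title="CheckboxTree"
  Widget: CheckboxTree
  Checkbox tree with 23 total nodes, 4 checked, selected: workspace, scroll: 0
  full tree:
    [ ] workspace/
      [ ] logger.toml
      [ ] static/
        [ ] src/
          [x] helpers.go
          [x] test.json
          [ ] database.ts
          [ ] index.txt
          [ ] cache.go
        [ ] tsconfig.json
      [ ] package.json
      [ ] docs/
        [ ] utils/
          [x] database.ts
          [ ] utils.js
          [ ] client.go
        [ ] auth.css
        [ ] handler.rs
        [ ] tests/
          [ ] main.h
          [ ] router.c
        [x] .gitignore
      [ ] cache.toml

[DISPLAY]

      ┏━━━━━━━━━━━━━━━━━━━━━━━━━━━━━━━━━━━━┓         
      ┃ DialogModal                ┏━━━━━━━━━━━━━━━━━
      ┠────────────────────────────┃ CheckboxTree    
      ┃Each component handles incom┠─────────────────
      ┃This module manages batch op┃>[-] workspace/  
      ┃Each component coordinates u┃   [ ] logger.tom
      ┃Each component handles log e┃   [-] static/   
      ┃This ┌──────────────────────┃     [-] src/    
      ┃The a│         Exit?        ┃       [x] helper
      ┃The p│ This cannot be undone┃       [x] test.j
      ┃Each │       [Yes]  No      ┗━━━━━━━━━━━━━━━━━
      ┃The p└────────────────────────┘ems r┃         
      ┃This module optimizes database recor┃         
      ┃                                    ┃         
      ┃                                    ┃         


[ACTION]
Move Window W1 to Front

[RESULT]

      ┏━━━━━━━━━━━━━━━━━━━━━━━━━━━━━━━━━━━━┓         
      ┃ DialogModal                        ┃━━━━━━━━━
      ┠────────────────────────────────────┨xTree    
      ┃Each component handles incoming requ┃─────────
      ┃This module manages batch operations┃kspace/  
      ┃Each component coordinates user sess┃ogger.tom
      ┃Each component handles log entries r┃tatic/   
      ┃This ┌────────────────────────┐ems a┃ src/    
      ┃The a│         Exit?          │urati┃x] helper
      ┃The p│ This cannot be undone. │sults┃x] test.j
      ┃Each │       [Yes]  No        │ools ┃━━━━━━━━━
      ┃The p└────────────────────────┘ems r┃         
      ┃This module optimizes database recor┃         
      ┃                                    ┃         
      ┃                                    ┃         


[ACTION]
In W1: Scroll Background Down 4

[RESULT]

      ┏━━━━━━━━━━━━━━━━━━━━━━━━━━━━━━━━━━━━┓         
      ┃ DialogModal                        ┃━━━━━━━━━
      ┠────────────────────────────────────┨xTree    
      ┃This module transforms queue items a┃─────────
      ┃The algorithm implements configurati┃kspace/  
      ┃The process validates cached results┃ogger.tom
      ┃Each component handles thread pools ┃tatic/   
      ┃The p┌────────────────────────┐ems r┃ src/    
      ┃This │         Exit?          │recor┃x] helper
      ┃     │ This cannot be undone. │     ┃x] test.j
      ┃     │       [Yes]  No        │     ┃━━━━━━━━━
      ┃     └────────────────────────┘     ┃         
      ┃                                    ┃         
      ┃                                    ┃         
      ┃                                    ┃         


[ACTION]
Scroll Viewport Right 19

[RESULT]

━━━━━━━━━━━━━━━━━━━━━━━━┓                            
                        ┃━━━━━━━━━━━━━━━━━━━━━━━━━━┓ 
────────────────────────┨xTree                     ┃ 
transforms queue items a┃──────────────────────────┨ 
m implements configurati┃kspace/                   ┃ 
validates cached results┃ogger.toml                ┃ 
nt handles thread pools ┃tatic/                    ┃ 
──────────────────┐ems r┃ src/                     ┃ 
   Exit?          │recor┃x] helpers.go             ┃ 
cannot be undone. │     ┃x] test.json              ┃ 
 [Yes]  No        │     ┃━━━━━━━━━━━━━━━━━━━━━━━━━━┛ 
──────────────────┘     ┃                            
                        ┃                            
                        ┃                            
                        ┃                            


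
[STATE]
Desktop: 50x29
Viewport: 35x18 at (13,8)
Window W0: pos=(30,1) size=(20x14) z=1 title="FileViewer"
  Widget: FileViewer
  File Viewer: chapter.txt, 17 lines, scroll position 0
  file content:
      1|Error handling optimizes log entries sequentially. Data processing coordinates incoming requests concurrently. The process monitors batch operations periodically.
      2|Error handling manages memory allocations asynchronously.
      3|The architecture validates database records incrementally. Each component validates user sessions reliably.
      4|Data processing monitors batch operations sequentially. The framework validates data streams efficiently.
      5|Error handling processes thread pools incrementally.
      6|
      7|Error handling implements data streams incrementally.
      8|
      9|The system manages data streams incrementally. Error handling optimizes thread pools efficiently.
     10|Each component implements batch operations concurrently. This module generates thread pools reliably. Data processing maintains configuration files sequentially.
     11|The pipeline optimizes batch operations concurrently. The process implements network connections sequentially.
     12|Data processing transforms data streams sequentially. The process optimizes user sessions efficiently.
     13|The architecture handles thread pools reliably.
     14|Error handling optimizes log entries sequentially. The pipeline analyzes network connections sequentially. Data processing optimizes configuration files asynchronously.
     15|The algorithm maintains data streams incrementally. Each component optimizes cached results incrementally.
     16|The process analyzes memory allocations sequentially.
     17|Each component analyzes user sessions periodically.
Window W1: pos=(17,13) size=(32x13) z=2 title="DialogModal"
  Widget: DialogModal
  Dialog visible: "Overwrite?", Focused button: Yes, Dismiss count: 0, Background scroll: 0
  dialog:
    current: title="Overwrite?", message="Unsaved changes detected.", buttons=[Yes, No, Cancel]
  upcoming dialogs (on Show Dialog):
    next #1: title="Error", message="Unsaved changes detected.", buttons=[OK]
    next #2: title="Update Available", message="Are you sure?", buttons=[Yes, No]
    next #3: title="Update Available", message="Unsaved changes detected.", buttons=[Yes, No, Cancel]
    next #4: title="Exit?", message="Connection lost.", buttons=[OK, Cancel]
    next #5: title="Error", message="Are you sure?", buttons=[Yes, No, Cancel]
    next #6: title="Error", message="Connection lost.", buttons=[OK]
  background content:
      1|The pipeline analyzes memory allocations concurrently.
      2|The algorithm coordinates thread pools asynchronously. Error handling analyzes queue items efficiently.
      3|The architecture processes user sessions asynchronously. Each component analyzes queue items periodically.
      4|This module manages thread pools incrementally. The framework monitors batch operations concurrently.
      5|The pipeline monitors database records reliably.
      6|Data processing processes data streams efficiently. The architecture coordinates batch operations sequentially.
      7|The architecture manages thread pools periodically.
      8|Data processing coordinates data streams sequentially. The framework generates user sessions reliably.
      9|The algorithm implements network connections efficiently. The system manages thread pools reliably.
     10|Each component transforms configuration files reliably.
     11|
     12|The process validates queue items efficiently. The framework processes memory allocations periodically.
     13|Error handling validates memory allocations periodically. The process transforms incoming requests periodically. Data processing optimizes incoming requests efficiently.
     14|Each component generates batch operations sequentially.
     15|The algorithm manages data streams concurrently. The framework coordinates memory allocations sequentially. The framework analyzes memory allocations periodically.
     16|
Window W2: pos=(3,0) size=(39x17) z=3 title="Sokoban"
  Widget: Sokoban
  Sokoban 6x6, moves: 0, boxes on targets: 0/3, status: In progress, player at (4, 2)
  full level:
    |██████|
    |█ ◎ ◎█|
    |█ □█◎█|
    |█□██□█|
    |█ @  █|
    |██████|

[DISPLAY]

                            ┃ing pr
 0/3                        ┃      
                            ┃ing im
                            ┃      
                            ┃manage
                            ┃━━━━━━
                            ┃      
                            ┃──────
━━━━━━━━━━━━━━━━━━━━━━━━━━━━┛mory a
    ┃The algorithm coordinates thre
    ┃Th┌────────────────────────┐se
    ┃Th│       Overwrite?       │oo
    ┃Th│Unsaved changes detected│se
    ┃Da│  [Yes]  No   Cancel    │ta
    ┃Th└────────────────────────┘ea
    ┃Data processing coordinates da
    ┃The algorithm implements netwo
    ┗━━━━━━━━━━━━━━━━━━━━━━━━━━━━━━


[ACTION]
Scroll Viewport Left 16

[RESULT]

   ┃██████                         
   ┃Moves: 0  0/3                  
   ┃                               
   ┃                               
   ┃                               
   ┃                               
   ┃                               
   ┃                               
   ┗━━━━━━━━━━━━━━━━━━━━━━━━━━━━━━━
                 ┃The algorithm coo
                 ┃Th┌──────────────
                 ┃Th│       Overwri
                 ┃Th│Unsaved change
                 ┃Da│  [Yes]  No   
                 ┃Th└──────────────
                 ┃Data processing c
                 ┃The algorithm imp
                 ┗━━━━━━━━━━━━━━━━━


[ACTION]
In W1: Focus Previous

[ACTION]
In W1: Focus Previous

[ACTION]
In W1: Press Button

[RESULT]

   ┃██████                         
   ┃Moves: 0  0/3                  
   ┃                               
   ┃                               
   ┃                               
   ┃                               
   ┃                               
   ┃                               
   ┗━━━━━━━━━━━━━━━━━━━━━━━━━━━━━━━
                 ┃The algorithm coo
                 ┃The architecture 
                 ┃This module manag
                 ┃The pipeline moni
                 ┃Data processing p
                 ┃The architecture 
                 ┃Data processing c
                 ┃The algorithm imp
                 ┗━━━━━━━━━━━━━━━━━


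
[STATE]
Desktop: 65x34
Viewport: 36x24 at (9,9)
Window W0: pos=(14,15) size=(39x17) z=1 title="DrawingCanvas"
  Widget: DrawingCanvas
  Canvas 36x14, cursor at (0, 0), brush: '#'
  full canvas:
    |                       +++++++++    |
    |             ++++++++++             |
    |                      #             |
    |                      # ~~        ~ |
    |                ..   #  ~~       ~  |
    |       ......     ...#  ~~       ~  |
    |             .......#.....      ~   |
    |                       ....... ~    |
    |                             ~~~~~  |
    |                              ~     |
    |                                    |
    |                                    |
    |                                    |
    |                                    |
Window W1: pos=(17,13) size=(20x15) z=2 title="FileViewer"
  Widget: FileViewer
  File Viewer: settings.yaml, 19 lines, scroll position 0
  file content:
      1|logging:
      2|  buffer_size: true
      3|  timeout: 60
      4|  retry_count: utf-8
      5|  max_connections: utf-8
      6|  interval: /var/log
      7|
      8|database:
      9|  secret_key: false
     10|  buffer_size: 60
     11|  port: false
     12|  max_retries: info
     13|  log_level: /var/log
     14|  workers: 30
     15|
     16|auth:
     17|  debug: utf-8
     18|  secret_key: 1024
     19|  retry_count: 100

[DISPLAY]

                                    
                                    
                                    
                                    
        ┏━━━━━━━━━━━━━━━━━━┓        
        ┃ FileViewer       ┃        
     ┏━━┠──────────────────┨━━━━━━━━
     ┃ D┃logging:         ▲┃        
     ┠──┃  buffer_size: tr█┃────────
     ┃+ ┃  timeout: 60    ░┃ +++++++
     ┃  ┃  retry_count: ut░┃+       
     ┃  ┃  max_connections░┃#       
     ┃  ┃  interval: /var/░┃# ~~    
     ┃  ┃                 ░┃  ~~    
     ┃  ┃database:        ░┃  ~~    
     ┃  ┃  secret_key: fal░┃....    
     ┃  ┃  buffer_size: 60░┃ .......
     ┃  ┃  port: false    ▼┃       ~
     ┃  ┗━━━━━━━━━━━━━━━━━━┛        
     ┃                              
     ┃                              
     ┃                              
     ┗━━━━━━━━━━━━━━━━━━━━━━━━━━━━━━
                                    


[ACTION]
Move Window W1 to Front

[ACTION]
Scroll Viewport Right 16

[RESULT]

                                    
                                    
                                    
                                    
━━━━━━━━━━━┓                        
ewer       ┃                        
───────────┨━━━━━━━━━━━━━━━┓        
:         ▲┃               ┃        
r_size: tr█┃───────────────┨        
ut: 60    ░┃ +++++++++     ┃        
_count: ut░┃+              ┃        
onnections░┃#              ┃        
val: /var/░┃# ~~        ~  ┃        
          ░┃  ~~       ~   ┃        
e:        ░┃  ~~       ~   ┃        
t_key: fal░┃....      ~    ┃        
r_size: 60░┃ ....... ~     ┃        
 false    ▼┃       ~~~~~   ┃        
━━━━━━━━━━━┛        ~      ┃        
                           ┃        
                           ┃        
                           ┃        
━━━━━━━━━━━━━━━━━━━━━━━━━━━┛        
                                    


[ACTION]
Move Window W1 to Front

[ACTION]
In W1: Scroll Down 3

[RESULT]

                                    
                                    
                                    
                                    
━━━━━━━━━━━┓                        
ewer       ┃                        
───────────┨━━━━━━━━━━━━━━━┓        
_count: ut▲┃               ┃        
onnections░┃───────────────┨        
val: /var/░┃ +++++++++     ┃        
          ░┃+              ┃        
e:        █┃#              ┃        
t_key: fal░┃# ~~        ~  ┃        
r_size: 60░┃  ~~       ~   ┃        
 false    ░┃  ~~       ~   ┃        
etries: in░┃....      ~    ┃        
evel: /var░┃ ....... ~     ┃        
rs: 30    ▼┃       ~~~~~   ┃        
━━━━━━━━━━━┛        ~      ┃        
                           ┃        
                           ┃        
                           ┃        
━━━━━━━━━━━━━━━━━━━━━━━━━━━┛        
                                    
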